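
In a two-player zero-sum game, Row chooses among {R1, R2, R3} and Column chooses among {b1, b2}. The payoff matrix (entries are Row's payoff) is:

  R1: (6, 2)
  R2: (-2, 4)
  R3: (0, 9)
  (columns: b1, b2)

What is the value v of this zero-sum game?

54/13

Row minima: R1 → 2, R2 → -2, R3 → 0; maximin = 2.
Column maxima: b1 → 6, b2 → 9; minimax = 6.
2 ≠ 6, so there is no saddle point; optimal play is mixed.
R2 is strictly dominated by R3, so Row never plays it.
On the remaining 2×2 (R1, R3 vs b1, b2):
Let Row play R1 with probability p. Expected payoff against b1: 6p + 0(1−p) = 6p; against b2: 2p + 9(1−p) = −7p + 9.
Setting these equal: 6p = −7p + 9 ⇒ 13p = 9 ⇒ p = 9/13, and the value is (6)·(9/13) = 54/13.
For Column: with q = P(b1), equating R1's and R3's payoffs gives 4q + 2 = −9q + 9 ⇒ q = 7/13.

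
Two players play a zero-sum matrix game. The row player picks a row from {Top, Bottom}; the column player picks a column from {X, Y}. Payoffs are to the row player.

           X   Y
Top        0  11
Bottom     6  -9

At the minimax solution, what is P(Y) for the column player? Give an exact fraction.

Row minima: Top → 0, Bottom → -9; maximin = 0.
Column maxima: X → 6, Y → 11; minimax = 6.
0 ≠ 6, so there is no saddle point; optimal play is mixed.
Let the row player play Top with probability p. Expected payoff against X: 0p + 6(1−p) = −6p + 6; against Y: 11p + (-9)(1−p) = 20p − 9.
Setting these equal: −6p + 6 = 20p − 9 ⇒ −26p = -15 ⇒ p = 15/26, and the value is (-6)·(15/26) + 6 = 33/13.
For the column player: with q = P(X), equating Top's and Bottom's payoffs gives −11q + 11 = 15q − 9 ⇒ q = 10/13.

3/13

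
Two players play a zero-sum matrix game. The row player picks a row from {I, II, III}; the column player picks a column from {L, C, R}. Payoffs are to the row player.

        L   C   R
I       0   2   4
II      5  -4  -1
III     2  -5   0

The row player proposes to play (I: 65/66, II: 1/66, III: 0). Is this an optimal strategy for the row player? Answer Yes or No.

No

Against L this mix gives (65/66)·0 + (1/66)·5 = 5/66.
Against C this mix gives (65/66)·2 + (1/66)·(-4) = 21/11.
Against R this mix gives (65/66)·4 + (1/66)·(-1) = 259/66.
The column player will play L, holding the row player to 5/66. Shifting weight toward the row that does better against L would raise this floor (the equalizing mix achieves 10/11 against both L and C), so the proposed strategy is not optimal.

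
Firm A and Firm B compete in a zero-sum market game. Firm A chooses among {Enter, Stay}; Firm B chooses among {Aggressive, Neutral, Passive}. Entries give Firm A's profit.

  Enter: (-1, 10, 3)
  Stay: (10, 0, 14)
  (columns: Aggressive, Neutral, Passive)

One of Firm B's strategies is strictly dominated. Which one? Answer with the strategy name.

Passive

Aggressive holds Firm A's payoff strictly below Passive in every row: -1 < 3, 10 < 14.
So Passive is strictly dominated for Firm B.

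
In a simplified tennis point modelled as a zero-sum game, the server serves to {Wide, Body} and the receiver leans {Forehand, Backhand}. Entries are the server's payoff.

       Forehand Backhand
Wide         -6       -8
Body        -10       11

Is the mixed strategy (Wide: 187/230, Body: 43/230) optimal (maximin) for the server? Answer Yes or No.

No

Against Forehand this mix gives (187/230)·(-6) + (43/230)·(-10) = -776/115.
Against Backhand this mix gives (187/230)·(-8) + (43/230)·11 = -1023/230.
The receiver will play Forehand, holding the server to -776/115. Shifting weight toward the row that does better against Forehand would raise this floor (the equalizing mix achieves -146/23 against both Forehand and Backhand), so the proposed strategy is not optimal.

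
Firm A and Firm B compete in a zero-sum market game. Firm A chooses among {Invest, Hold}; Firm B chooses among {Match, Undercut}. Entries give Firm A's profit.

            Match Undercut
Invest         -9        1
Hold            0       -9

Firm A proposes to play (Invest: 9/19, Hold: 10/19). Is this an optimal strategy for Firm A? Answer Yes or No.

Against Match this mix gives (9/19)·(-9) + (10/19)·0 = -81/19.
Against Undercut this mix gives (9/19)·1 + (10/19)·(-9) = -81/19.
All of Firm B's active replies (Match, Undercut) yield -81/19, and no column does worse for Firm A. The mix makes Firm B indifferent and guarantees -81/19, so it is optimal.

Yes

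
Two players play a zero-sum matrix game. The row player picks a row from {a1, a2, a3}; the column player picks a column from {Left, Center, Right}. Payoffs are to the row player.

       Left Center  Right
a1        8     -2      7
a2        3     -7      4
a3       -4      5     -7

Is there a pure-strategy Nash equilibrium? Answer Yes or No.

Row minima: a1 → -2, a2 → -7, a3 → -7; maximin = -2.
Column maxima: Left → 8, Center → 5, Right → 7; minimax = 5.
-2 ≠ 5, so no pure-strategy equilibrium exists.

No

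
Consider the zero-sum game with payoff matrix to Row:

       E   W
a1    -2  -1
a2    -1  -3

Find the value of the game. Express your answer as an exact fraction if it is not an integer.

Row minima: a1 → -2, a2 → -3; maximin = -2.
Column maxima: E → -1, W → -1; minimax = -1.
-2 ≠ -1, so there is no saddle point; optimal play is mixed.
Let Row play a1 with probability p. Expected payoff against E: (-2)p + (-1)(1−p) = −p − 1; against W: (-1)p + (-3)(1−p) = 2p − 3.
Setting these equal: −p − 1 = 2p − 3 ⇒ −3p = -2 ⇒ p = 2/3, and the value is (-1)·(2/3) − 1 = -5/3.
For Column: with q = P(E), equating a1's and a2's payoffs gives −q − 1 = 2q − 3 ⇒ q = 2/3.

-5/3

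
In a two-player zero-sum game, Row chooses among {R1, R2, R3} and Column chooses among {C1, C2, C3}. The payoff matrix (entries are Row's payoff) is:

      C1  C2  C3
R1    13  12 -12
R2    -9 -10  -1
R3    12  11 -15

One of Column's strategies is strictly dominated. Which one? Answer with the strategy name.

C2 holds Row's payoff strictly below C1 in every row: 12 < 13, -10 < -9, 11 < 12.
So C1 is strictly dominated for Column.

C1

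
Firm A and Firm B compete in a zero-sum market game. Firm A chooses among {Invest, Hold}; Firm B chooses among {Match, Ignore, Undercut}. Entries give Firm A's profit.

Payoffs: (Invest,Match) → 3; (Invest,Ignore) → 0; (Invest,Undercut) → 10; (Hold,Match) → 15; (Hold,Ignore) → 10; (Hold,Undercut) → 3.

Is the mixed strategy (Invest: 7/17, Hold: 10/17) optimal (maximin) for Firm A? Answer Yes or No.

Yes

Against Match this mix gives (7/17)·3 + (10/17)·15 = 171/17.
Against Ignore this mix gives (7/17)·0 + (10/17)·10 = 100/17.
Against Undercut this mix gives (7/17)·10 + (10/17)·3 = 100/17.
All of Firm B's active replies (Ignore, Undercut) yield 100/17, and no column does worse for Firm A. The mix makes Firm B indifferent and guarantees 100/17, so it is optimal.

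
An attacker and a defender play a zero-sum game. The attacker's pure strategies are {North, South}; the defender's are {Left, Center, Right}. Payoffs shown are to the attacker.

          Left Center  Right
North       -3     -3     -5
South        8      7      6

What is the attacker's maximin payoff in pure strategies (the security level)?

Row minima: North → -5, South → 6.
The best of these is 6.

6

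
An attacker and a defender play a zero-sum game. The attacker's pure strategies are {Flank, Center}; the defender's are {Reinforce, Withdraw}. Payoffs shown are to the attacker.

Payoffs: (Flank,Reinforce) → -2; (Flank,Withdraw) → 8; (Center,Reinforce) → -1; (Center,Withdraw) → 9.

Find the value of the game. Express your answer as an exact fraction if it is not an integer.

-1

Row minima: Flank → -2, Center → -1; maximin = -1.
Column maxima: Reinforce → -1, Withdraw → 9; minimax = -1.
Since maximin = minimax = -1, there is a saddle point and the value is -1.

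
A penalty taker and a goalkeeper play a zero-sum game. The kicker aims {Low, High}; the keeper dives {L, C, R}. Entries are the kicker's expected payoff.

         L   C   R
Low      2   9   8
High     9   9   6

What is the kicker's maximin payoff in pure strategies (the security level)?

6

Row minima: Low → 2, High → 6.
The best of these is 6.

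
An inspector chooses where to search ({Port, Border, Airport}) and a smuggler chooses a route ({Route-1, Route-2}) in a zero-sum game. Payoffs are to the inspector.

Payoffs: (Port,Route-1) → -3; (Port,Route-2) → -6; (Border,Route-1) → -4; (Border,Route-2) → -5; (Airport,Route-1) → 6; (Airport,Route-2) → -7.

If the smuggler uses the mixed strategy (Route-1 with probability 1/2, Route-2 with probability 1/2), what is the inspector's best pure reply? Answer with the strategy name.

Airport

Expected payoff of Port: (1/2)·(-3) + (1/2)·(-6) = -9/2.
Expected payoff of Border: (1/2)·(-4) + (1/2)·(-5) = -9/2.
Expected payoff of Airport: (1/2)·6 + (1/2)·(-7) = -1/2.
The largest is -1/2, so the inspector's best response is Airport.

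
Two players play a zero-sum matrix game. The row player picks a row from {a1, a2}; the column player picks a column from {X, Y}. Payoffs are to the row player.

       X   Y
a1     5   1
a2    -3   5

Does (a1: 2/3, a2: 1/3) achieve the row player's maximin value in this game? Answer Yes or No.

Yes

Against X this mix gives (2/3)·5 + (1/3)·(-3) = 7/3.
Against Y this mix gives (2/3)·1 + (1/3)·5 = 7/3.
All of the column player's active replies (X, Y) yield 7/3, and no column does worse for the row player. The mix makes the column player indifferent and guarantees 7/3, so it is optimal.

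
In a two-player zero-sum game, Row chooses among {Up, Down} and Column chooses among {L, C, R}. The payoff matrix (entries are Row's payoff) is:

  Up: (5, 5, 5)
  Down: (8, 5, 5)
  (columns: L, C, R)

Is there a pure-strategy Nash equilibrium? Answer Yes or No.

Row minima: Up → 5, Down → 5; maximin = 5.
Column maxima: L → 8, C → 5, R → 5; minimax = 5.
maximin = minimax = 5, so a saddle point exists.

Yes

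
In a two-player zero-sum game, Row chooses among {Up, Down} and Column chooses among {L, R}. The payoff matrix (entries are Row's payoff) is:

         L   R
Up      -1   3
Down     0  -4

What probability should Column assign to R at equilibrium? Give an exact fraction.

1/8

Row minima: Up → -1, Down → -4; maximin = -1.
Column maxima: L → 0, R → 3; minimax = 0.
-1 ≠ 0, so there is no saddle point; optimal play is mixed.
Let Row play Up with probability p. Expected payoff against L: (-1)p + 0(1−p) = −p; against R: 3p + (-4)(1−p) = 7p − 4.
Setting these equal: −p = 7p − 4 ⇒ −8p = -4 ⇒ p = 1/2, and the value is (-1)·(1/2) = -1/2.
For Column: with q = P(L), equating Up's and Down's payoffs gives −4q + 3 = 4q − 4 ⇒ q = 7/8.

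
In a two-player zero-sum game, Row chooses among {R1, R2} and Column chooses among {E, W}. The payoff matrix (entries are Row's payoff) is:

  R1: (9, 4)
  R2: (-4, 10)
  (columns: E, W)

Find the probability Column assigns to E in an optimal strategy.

Row minima: R1 → 4, R2 → -4; maximin = 4.
Column maxima: E → 9, W → 10; minimax = 9.
4 ≠ 9, so there is no saddle point; optimal play is mixed.
Let Row play R1 with probability p. Expected payoff against E: 9p + (-4)(1−p) = 13p − 4; against W: 4p + 10(1−p) = −6p + 10.
Setting these equal: 13p − 4 = −6p + 10 ⇒ 19p = 14 ⇒ p = 14/19, and the value is (13)·(14/19) − 4 = 106/19.
For Column: with q = P(E), equating R1's and R2's payoffs gives 5q + 4 = −14q + 10 ⇒ q = 6/19.

6/19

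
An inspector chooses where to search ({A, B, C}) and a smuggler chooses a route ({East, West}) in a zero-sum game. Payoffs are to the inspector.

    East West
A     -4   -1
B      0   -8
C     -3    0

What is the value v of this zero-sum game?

Row minima: A → -4, B → -8, C → -3; maximin = -3.
Column maxima: East → 0, West → 0; minimax = 0.
-3 ≠ 0, so there is no saddle point; optimal play is mixed.
A is strictly dominated by C, so the inspector never plays it.
On the remaining 2×2 (B, C vs East, West):
Let the inspector play B with probability p. Expected payoff against East: 0p + (-3)(1−p) = 3p − 3; against West: (-8)p + 0(1−p) = −8p.
Setting these equal: 3p − 3 = −8p ⇒ 11p = 3 ⇒ p = 3/11, and the value is (3)·(3/11) − 3 = -24/11.
For the smuggler: with q = P(East), equating B's and C's payoffs gives 8q − 8 = −3q ⇒ q = 8/11.

-24/11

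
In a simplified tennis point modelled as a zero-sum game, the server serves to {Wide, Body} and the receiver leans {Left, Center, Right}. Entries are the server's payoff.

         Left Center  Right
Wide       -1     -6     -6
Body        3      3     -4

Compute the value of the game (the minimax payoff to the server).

Row minima: Wide → -6, Body → -4; maximin = -4.
Column maxima: Left → 3, Center → 3, Right → -4; minimax = -4.
Since maximin = minimax = -4, there is a saddle point and the value is -4.

-4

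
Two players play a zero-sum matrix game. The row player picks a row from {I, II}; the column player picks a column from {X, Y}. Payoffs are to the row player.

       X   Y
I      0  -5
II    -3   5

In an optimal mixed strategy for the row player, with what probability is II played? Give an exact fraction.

Row minima: I → -5, II → -3; maximin = -3.
Column maxima: X → 0, Y → 5; minimax = 0.
-3 ≠ 0, so there is no saddle point; optimal play is mixed.
Let the row player play I with probability p. Expected payoff against X: 0p + (-3)(1−p) = 3p − 3; against Y: (-5)p + 5(1−p) = −10p + 5.
Setting these equal: 3p − 3 = −10p + 5 ⇒ 13p = 8 ⇒ p = 8/13, and the value is (3)·(8/13) − 3 = -15/13.
For the column player: with q = P(X), equating I's and II's payoffs gives 5q − 5 = −8q + 5 ⇒ q = 10/13.

5/13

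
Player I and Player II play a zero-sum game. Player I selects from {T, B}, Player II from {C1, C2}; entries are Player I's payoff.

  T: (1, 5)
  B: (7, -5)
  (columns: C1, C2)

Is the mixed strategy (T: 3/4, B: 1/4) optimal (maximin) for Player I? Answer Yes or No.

Yes

Against C1 this mix gives (3/4)·1 + (1/4)·7 = 5/2.
Against C2 this mix gives (3/4)·5 + (1/4)·(-5) = 5/2.
All of Player II's active replies (C1, C2) yield 5/2, and no column does worse for Player I. The mix makes Player II indifferent and guarantees 5/2, so it is optimal.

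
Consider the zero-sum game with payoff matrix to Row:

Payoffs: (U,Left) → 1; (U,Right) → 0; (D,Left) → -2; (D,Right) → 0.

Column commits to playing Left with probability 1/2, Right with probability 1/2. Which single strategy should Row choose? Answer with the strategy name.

U

Expected payoff of U: (1/2)·1 + (1/2)·0 = 1/2.
Expected payoff of D: (1/2)·(-2) + (1/2)·0 = -1.
The largest is 1/2, so Row's best response is U.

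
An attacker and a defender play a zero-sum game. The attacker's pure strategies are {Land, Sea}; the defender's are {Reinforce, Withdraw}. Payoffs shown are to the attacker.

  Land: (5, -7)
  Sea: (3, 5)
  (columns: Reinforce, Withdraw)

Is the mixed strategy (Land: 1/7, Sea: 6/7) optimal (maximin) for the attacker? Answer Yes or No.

Yes

Against Reinforce this mix gives (1/7)·5 + (6/7)·3 = 23/7.
Against Withdraw this mix gives (1/7)·(-7) + (6/7)·5 = 23/7.
All of the defender's active replies (Reinforce, Withdraw) yield 23/7, and no column does worse for the attacker. The mix makes the defender indifferent and guarantees 23/7, so it is optimal.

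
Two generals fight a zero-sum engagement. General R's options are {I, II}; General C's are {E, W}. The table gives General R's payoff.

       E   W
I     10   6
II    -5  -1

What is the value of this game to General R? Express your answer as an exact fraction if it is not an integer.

Row minima: I → 6, II → -5; maximin = 6.
Column maxima: E → 10, W → 6; minimax = 6.
Since maximin = minimax = 6, there is a saddle point and the value is 6.

6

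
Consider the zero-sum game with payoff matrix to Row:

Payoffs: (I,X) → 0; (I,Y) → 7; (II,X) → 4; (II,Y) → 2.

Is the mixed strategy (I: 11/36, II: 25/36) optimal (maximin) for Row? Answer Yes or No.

Against X this mix gives (11/36)·0 + (25/36)·4 = 25/9.
Against Y this mix gives (11/36)·7 + (25/36)·2 = 127/36.
Column will play X, holding Row to 25/9. Shifting weight toward the row that does better against X would raise this floor (the equalizing mix achieves 28/9 against both X and Y), so the proposed strategy is not optimal.

No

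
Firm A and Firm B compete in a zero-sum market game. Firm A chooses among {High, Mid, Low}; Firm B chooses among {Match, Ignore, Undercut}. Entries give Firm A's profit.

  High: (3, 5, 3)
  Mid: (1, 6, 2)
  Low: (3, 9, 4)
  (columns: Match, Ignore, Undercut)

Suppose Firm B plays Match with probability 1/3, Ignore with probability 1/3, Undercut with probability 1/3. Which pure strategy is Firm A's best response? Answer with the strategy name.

Expected payoff of High: (1/3)·3 + (1/3)·5 + (1/3)·3 = 11/3.
Expected payoff of Mid: (1/3)·1 + (1/3)·6 + (1/3)·2 = 3.
Expected payoff of Low: (1/3)·3 + (1/3)·9 + (1/3)·4 = 16/3.
The largest is 16/3, so Firm A's best response is Low.

Low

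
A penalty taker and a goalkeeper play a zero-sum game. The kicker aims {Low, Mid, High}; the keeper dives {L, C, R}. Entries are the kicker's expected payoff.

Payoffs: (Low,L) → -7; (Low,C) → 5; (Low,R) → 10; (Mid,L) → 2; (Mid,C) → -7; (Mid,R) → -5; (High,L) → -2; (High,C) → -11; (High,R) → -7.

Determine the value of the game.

-13/7

Row minima: Low → -7, Mid → -7, High → -11; maximin = -7.
Column maxima: L → 2, C → 5, R → 10; minimax = 2.
-7 ≠ 2, so there is no saddle point; optimal play is mixed.
High is strictly dominated by Mid, so the kicker never plays it.
R is strictly dominated by C (it gives the kicker strictly more in every row), so the keeper never plays it.
On the remaining 2×2 (Low, Mid vs L, C):
Let the kicker play Low with probability p. Expected payoff against L: (-7)p + 2(1−p) = −9p + 2; against C: 5p + (-7)(1−p) = 12p − 7.
Setting these equal: −9p + 2 = 12p − 7 ⇒ −21p = -9 ⇒ p = 3/7, and the value is (-9)·(3/7) + 2 = -13/7.
For the keeper: with q = P(L), equating Low's and Mid's payoffs gives −12q + 5 = 9q − 7 ⇒ q = 4/7.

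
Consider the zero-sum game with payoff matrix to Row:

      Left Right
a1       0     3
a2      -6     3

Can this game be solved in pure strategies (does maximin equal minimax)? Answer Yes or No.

Yes

Row minima: a1 → 0, a2 → -6; maximin = 0.
Column maxima: Left → 0, Right → 3; minimax = 0.
maximin = minimax = 0, so a saddle point exists.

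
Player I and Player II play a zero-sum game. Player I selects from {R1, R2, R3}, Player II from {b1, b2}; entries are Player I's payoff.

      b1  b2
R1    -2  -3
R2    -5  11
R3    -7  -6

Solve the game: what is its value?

-37/17

Row minima: R1 → -3, R2 → -5, R3 → -7; maximin = -3.
Column maxima: b1 → -2, b2 → 11; minimax = -2.
-3 ≠ -2, so there is no saddle point; optimal play is mixed.
R3 is strictly dominated by R1, so Player I never plays it.
On the remaining 2×2 (R1, R2 vs b1, b2):
Let Player I play R1 with probability p. Expected payoff against b1: (-2)p + (-5)(1−p) = 3p − 5; against b2: (-3)p + 11(1−p) = −14p + 11.
Setting these equal: 3p − 5 = −14p + 11 ⇒ 17p = 16 ⇒ p = 16/17, and the value is (3)·(16/17) − 5 = -37/17.
For Player II: with q = P(b1), equating R1's and R2's payoffs gives q − 3 = −16q + 11 ⇒ q = 14/17.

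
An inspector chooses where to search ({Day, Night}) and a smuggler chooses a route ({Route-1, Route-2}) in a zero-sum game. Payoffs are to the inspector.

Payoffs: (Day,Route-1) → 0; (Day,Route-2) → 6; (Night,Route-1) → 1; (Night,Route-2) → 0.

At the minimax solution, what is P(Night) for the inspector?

Row minima: Day → 0, Night → 0; maximin = 0.
Column maxima: Route-1 → 1, Route-2 → 6; minimax = 1.
0 ≠ 1, so there is no saddle point; optimal play is mixed.
Let the inspector play Day with probability p. Expected payoff against Route-1: 0p + 1(1−p) = −p + 1; against Route-2: 6p + 0(1−p) = 6p.
Setting these equal: −p + 1 = 6p ⇒ −7p = -1 ⇒ p = 1/7, and the value is (-1)·(1/7) + 1 = 6/7.
For the smuggler: with q = P(Route-1), equating Day's and Night's payoffs gives −6q + 6 = q ⇒ q = 6/7.

6/7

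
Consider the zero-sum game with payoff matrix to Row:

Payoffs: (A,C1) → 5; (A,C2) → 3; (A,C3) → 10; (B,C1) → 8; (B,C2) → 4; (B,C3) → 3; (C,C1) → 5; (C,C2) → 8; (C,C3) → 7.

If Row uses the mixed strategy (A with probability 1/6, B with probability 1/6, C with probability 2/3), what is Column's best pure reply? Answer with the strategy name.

If Column plays C1, Row's expected payoff is (1/6)·5 + (1/6)·8 + (2/3)·5 = 11/2.
If Column plays C2, Row's expected payoff is (1/6)·3 + (1/6)·4 + (2/3)·8 = 13/2.
If Column plays C3, Row's expected payoff is (1/6)·10 + (1/6)·3 + (2/3)·7 = 41/6.
Column minimizes Row's payoff; the smallest is 11/2, so the best response is C1.

C1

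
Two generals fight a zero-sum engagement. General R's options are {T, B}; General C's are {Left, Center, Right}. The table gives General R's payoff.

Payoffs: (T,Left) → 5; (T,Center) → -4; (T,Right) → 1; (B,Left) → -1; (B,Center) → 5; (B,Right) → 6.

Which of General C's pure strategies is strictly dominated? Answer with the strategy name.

Right

Center holds General R's payoff strictly below Right in every row: -4 < 1, 5 < 6.
So Right is strictly dominated for General C.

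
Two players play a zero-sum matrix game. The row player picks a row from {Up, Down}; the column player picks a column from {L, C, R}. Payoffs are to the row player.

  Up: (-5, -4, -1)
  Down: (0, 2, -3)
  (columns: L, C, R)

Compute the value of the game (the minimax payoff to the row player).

Row minima: Up → -5, Down → -3; maximin = -3.
Column maxima: L → 0, C → 2, R → -1; minimax = -1.
-3 ≠ -1, so there is no saddle point; optimal play is mixed.
C is strictly dominated by L (it gives the row player strictly more in every row), so the column player never plays it.
On the remaining 2×2 (Up, Down vs L, R):
Let the row player play Up with probability p. Expected payoff against L: (-5)p + 0(1−p) = −5p; against R: (-1)p + (-3)(1−p) = 2p − 3.
Setting these equal: −5p = 2p − 3 ⇒ −7p = -3 ⇒ p = 3/7, and the value is (-5)·(3/7) = -15/7.
For the column player: with q = P(L), equating Up's and Down's payoffs gives −4q − 1 = 3q − 3 ⇒ q = 2/7.

-15/7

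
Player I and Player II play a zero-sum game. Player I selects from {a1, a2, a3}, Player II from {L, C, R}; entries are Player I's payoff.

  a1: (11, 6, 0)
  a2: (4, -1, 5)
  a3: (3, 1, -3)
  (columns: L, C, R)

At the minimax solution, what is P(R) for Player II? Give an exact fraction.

7/12

Row minima: a1 → 0, a2 → -1, a3 → -3; maximin = 0.
Column maxima: L → 11, C → 6, R → 5; minimax = 5.
0 ≠ 5, so there is no saddle point; optimal play is mixed.
a3 is strictly dominated by a1, so Player I never plays it.
L is strictly dominated by C (it gives Player I strictly more in every row), so Player II never plays it.
On the remaining 2×2 (a1, a2 vs C, R):
Let Player I play a1 with probability p. Expected payoff against C: 6p + (-1)(1−p) = 7p − 1; against R: 0p + 5(1−p) = −5p + 5.
Setting these equal: 7p − 1 = −5p + 5 ⇒ 12p = 6 ⇒ p = 1/2, and the value is (7)·(1/2) − 1 = 5/2.
For Player II: with q = P(C), equating a1's and a2's payoffs gives 6q = −6q + 5 ⇒ q = 5/12.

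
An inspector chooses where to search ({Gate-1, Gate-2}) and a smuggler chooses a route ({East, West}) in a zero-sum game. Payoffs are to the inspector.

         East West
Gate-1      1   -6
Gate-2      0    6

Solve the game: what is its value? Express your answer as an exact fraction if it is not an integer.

6/13

Row minima: Gate-1 → -6, Gate-2 → 0; maximin = 0.
Column maxima: East → 1, West → 6; minimax = 1.
0 ≠ 1, so there is no saddle point; optimal play is mixed.
Let the inspector play Gate-1 with probability p. Expected payoff against East: 1p + 0(1−p) = p; against West: (-6)p + 6(1−p) = −12p + 6.
Setting these equal: p = −12p + 6 ⇒ 13p = 6 ⇒ p = 6/13, and the value is (1)·(6/13) = 6/13.
For the smuggler: with q = P(East), equating Gate-1's and Gate-2's payoffs gives 7q − 6 = −6q + 6 ⇒ q = 12/13.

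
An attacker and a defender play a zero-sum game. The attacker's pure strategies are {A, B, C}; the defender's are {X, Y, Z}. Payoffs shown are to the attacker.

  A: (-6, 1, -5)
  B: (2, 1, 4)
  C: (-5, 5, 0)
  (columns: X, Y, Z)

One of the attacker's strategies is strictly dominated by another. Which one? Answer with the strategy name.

C gives a strictly higher payoff than A against every column: -5 > -6, 5 > 1, 0 > -5.
So A is strictly dominated and the attacker never plays it.

A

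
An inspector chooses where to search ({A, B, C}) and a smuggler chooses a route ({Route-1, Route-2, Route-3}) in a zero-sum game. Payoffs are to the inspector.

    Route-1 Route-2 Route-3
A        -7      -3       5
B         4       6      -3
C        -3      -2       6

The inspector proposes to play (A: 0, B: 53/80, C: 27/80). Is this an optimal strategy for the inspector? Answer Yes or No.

Against Route-1 this mix gives (53/80)·4 + (27/80)·(-3) = 131/80.
Against Route-2 this mix gives (53/80)·6 + (27/80)·(-2) = 33/10.
Against Route-3 this mix gives (53/80)·(-3) + (27/80)·6 = 3/80.
The smuggler will play Route-3, holding the inspector to 3/80. Shifting weight toward the row that does better against Route-3 would raise this floor (the equalizing mix achieves 15/16 against both Route-3 and Route-1), so the proposed strategy is not optimal.

No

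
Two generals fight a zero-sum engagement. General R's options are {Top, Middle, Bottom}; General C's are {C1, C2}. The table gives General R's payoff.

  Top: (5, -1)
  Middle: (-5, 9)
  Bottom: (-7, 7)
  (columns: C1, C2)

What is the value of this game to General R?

Row minima: Top → -1, Middle → -5, Bottom → -7; maximin = -1.
Column maxima: C1 → 5, C2 → 9; minimax = 5.
-1 ≠ 5, so there is no saddle point; optimal play is mixed.
Bottom is strictly dominated by Middle, so General R never plays it.
On the remaining 2×2 (Top, Middle vs C1, C2):
Let General R play Top with probability p. Expected payoff against C1: 5p + (-5)(1−p) = 10p − 5; against C2: (-1)p + 9(1−p) = −10p + 9.
Setting these equal: 10p − 5 = −10p + 9 ⇒ 20p = 14 ⇒ p = 7/10, and the value is (10)·(7/10) − 5 = 2.
For General C: with q = P(C1), equating Top's and Middle's payoffs gives 6q − 1 = −14q + 9 ⇒ q = 1/2.

2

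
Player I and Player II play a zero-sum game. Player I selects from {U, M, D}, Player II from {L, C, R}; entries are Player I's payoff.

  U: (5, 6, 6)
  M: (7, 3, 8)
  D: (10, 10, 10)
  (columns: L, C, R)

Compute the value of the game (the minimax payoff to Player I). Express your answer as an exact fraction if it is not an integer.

10

Row minima: U → 5, M → 3, D → 10; maximin = 10.
Column maxima: L → 10, C → 10, R → 10; minimax = 10.
Since maximin = minimax = 10, there is a saddle point and the value is 10.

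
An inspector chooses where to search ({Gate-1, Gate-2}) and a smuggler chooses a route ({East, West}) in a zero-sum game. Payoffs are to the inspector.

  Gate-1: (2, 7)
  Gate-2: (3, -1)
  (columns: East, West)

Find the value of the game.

Row minima: Gate-1 → 2, Gate-2 → -1; maximin = 2.
Column maxima: East → 3, West → 7; minimax = 3.
2 ≠ 3, so there is no saddle point; optimal play is mixed.
Let the inspector play Gate-1 with probability p. Expected payoff against East: 2p + 3(1−p) = −p + 3; against West: 7p + (-1)(1−p) = 8p − 1.
Setting these equal: −p + 3 = 8p − 1 ⇒ −9p = -4 ⇒ p = 4/9, and the value is (-1)·(4/9) + 3 = 23/9.
For the smuggler: with q = P(East), equating Gate-1's and Gate-2's payoffs gives −5q + 7 = 4q − 1 ⇒ q = 8/9.

23/9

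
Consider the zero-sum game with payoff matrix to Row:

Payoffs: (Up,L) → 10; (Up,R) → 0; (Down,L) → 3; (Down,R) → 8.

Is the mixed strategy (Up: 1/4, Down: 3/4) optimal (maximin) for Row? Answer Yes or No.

No

Against L this mix gives (1/4)·10 + (3/4)·3 = 19/4.
Against R this mix gives (1/4)·0 + (3/4)·8 = 6.
Column will play L, holding Row to 19/4. Shifting weight toward the row that does better against L would raise this floor (the equalizing mix achieves 16/3 against both L and R), so the proposed strategy is not optimal.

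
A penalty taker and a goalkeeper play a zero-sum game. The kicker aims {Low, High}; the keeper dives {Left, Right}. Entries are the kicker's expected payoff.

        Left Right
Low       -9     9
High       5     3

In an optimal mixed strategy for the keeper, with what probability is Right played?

7/10

Row minima: Low → -9, High → 3; maximin = 3.
Column maxima: Left → 5, Right → 9; minimax = 5.
3 ≠ 5, so there is no saddle point; optimal play is mixed.
Let the kicker play Low with probability p. Expected payoff against Left: (-9)p + 5(1−p) = −14p + 5; against Right: 9p + 3(1−p) = 6p + 3.
Setting these equal: −14p + 5 = 6p + 3 ⇒ −20p = -2 ⇒ p = 1/10, and the value is (-14)·(1/10) + 5 = 18/5.
For the keeper: with q = P(Left), equating Low's and High's payoffs gives −18q + 9 = 2q + 3 ⇒ q = 3/10.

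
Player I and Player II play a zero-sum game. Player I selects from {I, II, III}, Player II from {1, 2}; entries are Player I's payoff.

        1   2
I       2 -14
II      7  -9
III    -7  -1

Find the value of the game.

Row minima: I → -14, II → -9, III → -7; maximin = -7.
Column maxima: 1 → 7, 2 → -1; minimax = -1.
-7 ≠ -1, so there is no saddle point; optimal play is mixed.
I is strictly dominated by II, so Player I never plays it.
On the remaining 2×2 (II, III vs 1, 2):
Let Player I play II with probability p. Expected payoff against 1: 7p + (-7)(1−p) = 14p − 7; against 2: (-9)p + (-1)(1−p) = −8p − 1.
Setting these equal: 14p − 7 = −8p − 1 ⇒ 22p = 6 ⇒ p = 3/11, and the value is (14)·(3/11) − 7 = -35/11.
For Player II: with q = P(1), equating II's and III's payoffs gives 16q − 9 = −6q − 1 ⇒ q = 4/11.

-35/11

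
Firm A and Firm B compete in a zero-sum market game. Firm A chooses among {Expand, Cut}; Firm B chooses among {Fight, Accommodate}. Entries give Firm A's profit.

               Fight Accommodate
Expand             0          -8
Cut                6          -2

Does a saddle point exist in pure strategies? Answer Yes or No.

Row minima: Expand → -8, Cut → -2; maximin = -2.
Column maxima: Fight → 6, Accommodate → -2; minimax = -2.
maximin = minimax = -2, so a saddle point exists.

Yes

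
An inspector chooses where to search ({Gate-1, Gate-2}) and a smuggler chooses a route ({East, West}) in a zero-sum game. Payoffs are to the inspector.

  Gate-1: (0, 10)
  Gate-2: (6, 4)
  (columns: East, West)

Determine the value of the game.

Row minima: Gate-1 → 0, Gate-2 → 4; maximin = 4.
Column maxima: East → 6, West → 10; minimax = 6.
4 ≠ 6, so there is no saddle point; optimal play is mixed.
Let the inspector play Gate-1 with probability p. Expected payoff against East: 0p + 6(1−p) = −6p + 6; against West: 10p + 4(1−p) = 6p + 4.
Setting these equal: −6p + 6 = 6p + 4 ⇒ −12p = -2 ⇒ p = 1/6, and the value is (-6)·(1/6) + 6 = 5.
For the smuggler: with q = P(East), equating Gate-1's and Gate-2's payoffs gives −10q + 10 = 2q + 4 ⇒ q = 1/2.

5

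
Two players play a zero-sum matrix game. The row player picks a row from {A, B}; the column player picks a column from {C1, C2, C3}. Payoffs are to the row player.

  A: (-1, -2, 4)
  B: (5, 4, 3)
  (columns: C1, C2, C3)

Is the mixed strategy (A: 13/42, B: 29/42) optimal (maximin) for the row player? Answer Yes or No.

No

Against C1 this mix gives (13/42)·(-1) + (29/42)·5 = 22/7.
Against C2 this mix gives (13/42)·(-2) + (29/42)·4 = 15/7.
Against C3 this mix gives (13/42)·4 + (29/42)·3 = 139/42.
The column player will play C2, holding the row player to 15/7. Shifting weight toward the row that does better against C2 would raise this floor (the equalizing mix achieves 22/7 against both C2 and C3), so the proposed strategy is not optimal.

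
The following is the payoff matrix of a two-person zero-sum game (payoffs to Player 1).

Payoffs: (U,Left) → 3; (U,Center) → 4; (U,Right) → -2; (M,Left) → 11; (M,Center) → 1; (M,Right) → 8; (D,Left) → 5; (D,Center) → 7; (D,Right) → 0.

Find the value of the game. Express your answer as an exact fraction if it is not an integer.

Row minima: U → -2, M → 1, D → 0; maximin = 1.
Column maxima: Left → 11, Center → 7, Right → 8; minimax = 7.
1 ≠ 7, so there is no saddle point; optimal play is mixed.
U is strictly dominated by D, so Player 1 never plays it.
Left is strictly dominated by Right (it gives Player 1 strictly more in every row), so Player 2 never plays it.
On the remaining 2×2 (M, D vs Center, Right):
Let Player 1 play M with probability p. Expected payoff against Center: 1p + 7(1−p) = −6p + 7; against Right: 8p + 0(1−p) = 8p.
Setting these equal: −6p + 7 = 8p ⇒ −14p = -7 ⇒ p = 1/2, and the value is (-6)·(1/2) + 7 = 4.
For Player 2: with q = P(Center), equating M's and D's payoffs gives −7q + 8 = 7q ⇒ q = 4/7.

4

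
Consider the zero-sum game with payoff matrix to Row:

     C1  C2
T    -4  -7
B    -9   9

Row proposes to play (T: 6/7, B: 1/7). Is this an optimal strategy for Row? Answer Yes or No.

Against C1 this mix gives (6/7)·(-4) + (1/7)·(-9) = -33/7.
Against C2 this mix gives (6/7)·(-7) + (1/7)·9 = -33/7.
All of Column's active replies (C1, C2) yield -33/7, and no column does worse for Row. The mix makes Column indifferent and guarantees -33/7, so it is optimal.

Yes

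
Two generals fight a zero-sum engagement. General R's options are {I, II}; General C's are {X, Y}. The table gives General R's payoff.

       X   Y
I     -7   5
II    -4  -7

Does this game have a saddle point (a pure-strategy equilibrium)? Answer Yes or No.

Row minima: I → -7, II → -7; maximin = -7.
Column maxima: X → -4, Y → 5; minimax = -4.
-7 ≠ -4, so no pure-strategy equilibrium exists.

No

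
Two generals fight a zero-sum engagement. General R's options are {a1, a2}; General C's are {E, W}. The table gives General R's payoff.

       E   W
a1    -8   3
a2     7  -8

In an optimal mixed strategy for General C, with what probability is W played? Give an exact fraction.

15/26

Row minima: a1 → -8, a2 → -8; maximin = -8.
Column maxima: E → 7, W → 3; minimax = 3.
-8 ≠ 3, so there is no saddle point; optimal play is mixed.
Let General R play a1 with probability p. Expected payoff against E: (-8)p + 7(1−p) = −15p + 7; against W: 3p + (-8)(1−p) = 11p − 8.
Setting these equal: −15p + 7 = 11p − 8 ⇒ −26p = -15 ⇒ p = 15/26, and the value is (-15)·(15/26) + 7 = -43/26.
For General C: with q = P(E), equating a1's and a2's payoffs gives −11q + 3 = 15q − 8 ⇒ q = 11/26.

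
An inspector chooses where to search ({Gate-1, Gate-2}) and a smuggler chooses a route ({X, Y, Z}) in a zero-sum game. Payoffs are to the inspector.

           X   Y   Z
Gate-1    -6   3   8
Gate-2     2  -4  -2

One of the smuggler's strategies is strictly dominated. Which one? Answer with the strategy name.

Y holds the inspector's payoff strictly below Z in every row: 3 < 8, -4 < -2.
So Z is strictly dominated for the smuggler.

Z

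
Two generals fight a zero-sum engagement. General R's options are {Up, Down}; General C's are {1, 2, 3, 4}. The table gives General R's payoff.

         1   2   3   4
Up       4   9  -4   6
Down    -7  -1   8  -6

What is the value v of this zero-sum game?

4/23

Row minima: Up → -4, Down → -7; maximin = -4.
Column maxima: 1 → 4, 2 → 9, 3 → 8, 4 → 6; minimax = 4.
-4 ≠ 4, so there is no saddle point; optimal play is mixed.
2 is strictly dominated by 1 (it gives General R strictly more in every row), so General C never plays it.
4 is strictly dominated by 1 (it gives General R strictly more in every row), so General C never plays it.
On the remaining 2×2 (Up, Down vs 1, 3):
Let General R play Up with probability p. Expected payoff against 1: 4p + (-7)(1−p) = 11p − 7; against 3: (-4)p + 8(1−p) = −12p + 8.
Setting these equal: 11p − 7 = −12p + 8 ⇒ 23p = 15 ⇒ p = 15/23, and the value is (11)·(15/23) − 7 = 4/23.
For General C: with q = P(1), equating Up's and Down's payoffs gives 8q − 4 = −15q + 8 ⇒ q = 12/23.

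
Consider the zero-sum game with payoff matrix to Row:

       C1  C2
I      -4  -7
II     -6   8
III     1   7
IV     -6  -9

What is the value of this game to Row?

Row minima: I → -7, II → -6, III → 1, IV → -9; maximin = 1.
Column maxima: C1 → 1, C2 → 8; minimax = 1.
Since maximin = minimax = 1, there is a saddle point and the value is 1.

1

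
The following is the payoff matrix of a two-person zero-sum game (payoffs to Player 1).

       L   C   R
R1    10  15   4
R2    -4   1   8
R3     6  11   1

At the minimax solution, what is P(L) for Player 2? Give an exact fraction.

Row minima: R1 → 4, R2 → -4, R3 → 1; maximin = 4.
Column maxima: L → 10, C → 15, R → 8; minimax = 8.
4 ≠ 8, so there is no saddle point; optimal play is mixed.
R3 is strictly dominated by R1, so Player 1 never plays it.
C is strictly dominated by L (it gives Player 1 strictly more in every row), so Player 2 never plays it.
On the remaining 2×2 (R1, R2 vs L, R):
Let Player 1 play R1 with probability p. Expected payoff against L: 10p + (-4)(1−p) = 14p − 4; against R: 4p + 8(1−p) = −4p + 8.
Setting these equal: 14p − 4 = −4p + 8 ⇒ 18p = 12 ⇒ p = 2/3, and the value is (14)·(2/3) − 4 = 16/3.
For Player 2: with q = P(L), equating R1's and R2's payoffs gives 6q + 4 = −12q + 8 ⇒ q = 2/9.

2/9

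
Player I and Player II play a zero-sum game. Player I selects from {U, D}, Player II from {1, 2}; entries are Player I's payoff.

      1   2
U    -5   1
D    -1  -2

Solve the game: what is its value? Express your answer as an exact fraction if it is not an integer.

-11/7

Row minima: U → -5, D → -2; maximin = -2.
Column maxima: 1 → -1, 2 → 1; minimax = -1.
-2 ≠ -1, so there is no saddle point; optimal play is mixed.
Let Player I play U with probability p. Expected payoff against 1: (-5)p + (-1)(1−p) = −4p − 1; against 2: 1p + (-2)(1−p) = 3p − 2.
Setting these equal: −4p − 1 = 3p − 2 ⇒ −7p = -1 ⇒ p = 1/7, and the value is (-4)·(1/7) − 1 = -11/7.
For Player II: with q = P(1), equating U's and D's payoffs gives −6q + 1 = q − 2 ⇒ q = 3/7.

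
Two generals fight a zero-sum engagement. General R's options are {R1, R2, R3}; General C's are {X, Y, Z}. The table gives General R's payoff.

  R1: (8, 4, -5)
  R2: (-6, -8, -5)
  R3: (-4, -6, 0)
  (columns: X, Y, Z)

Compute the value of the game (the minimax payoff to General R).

Row minima: R1 → -5, R2 → -8, R3 → -6; maximin = -5.
Column maxima: X → 8, Y → 4, Z → 0; minimax = 0.
-5 ≠ 0, so there is no saddle point; optimal play is mixed.
R2 is strictly dominated by R3, so General R never plays it.
X is strictly dominated by Y (it gives General R strictly more in every row), so General C never plays it.
On the remaining 2×2 (R1, R3 vs Y, Z):
Let General R play R1 with probability p. Expected payoff against Y: 4p + (-6)(1−p) = 10p − 6; against Z: (-5)p + 0(1−p) = −5p.
Setting these equal: 10p − 6 = −5p ⇒ 15p = 6 ⇒ p = 2/5, and the value is (10)·(2/5) − 6 = -2.
For General C: with q = P(Y), equating R1's and R3's payoffs gives 9q − 5 = −6q ⇒ q = 1/3.

-2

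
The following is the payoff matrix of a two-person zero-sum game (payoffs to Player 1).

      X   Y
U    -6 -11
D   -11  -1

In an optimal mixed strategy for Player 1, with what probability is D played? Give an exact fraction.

Row minima: U → -11, D → -11; maximin = -11.
Column maxima: X → -6, Y → -1; minimax = -6.
-11 ≠ -6, so there is no saddle point; optimal play is mixed.
Let Player 1 play U with probability p. Expected payoff against X: (-6)p + (-11)(1−p) = 5p − 11; against Y: (-11)p + (-1)(1−p) = −10p − 1.
Setting these equal: 5p − 11 = −10p − 1 ⇒ 15p = 10 ⇒ p = 2/3, and the value is (5)·(2/3) − 11 = -23/3.
For Player 2: with q = P(X), equating U's and D's payoffs gives 5q − 11 = −10q − 1 ⇒ q = 2/3.

1/3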